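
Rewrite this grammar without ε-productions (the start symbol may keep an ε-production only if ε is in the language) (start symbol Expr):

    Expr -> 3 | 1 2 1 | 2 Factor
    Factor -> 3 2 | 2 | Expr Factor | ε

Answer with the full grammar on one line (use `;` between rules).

The nullable symbols are {Factor}.
ε ∉ L(G), so no ε-production is kept.
Add the nullable-subset variants: Expr → 2 Factor gives 2 Factor | 2. Factor → Expr Factor gives Expr Factor | Expr.

Expr -> 3 | 1 2 1 | 2 Factor | 2; Factor -> 3 2 | 2 | Expr Factor | Expr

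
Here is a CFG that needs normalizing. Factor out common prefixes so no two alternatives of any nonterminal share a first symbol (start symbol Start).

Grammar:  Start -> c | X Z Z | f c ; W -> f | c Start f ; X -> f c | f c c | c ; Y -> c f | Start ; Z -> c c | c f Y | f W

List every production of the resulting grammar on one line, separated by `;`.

X has alternatives sharing prefix 'f c': factor to X → f c X1 with X1 → ε | c.
Z has alternatives sharing prefix 'c': factor to Z → c Z1 with Z1 → c | f Y.

Start -> c | X Z Z | f c; W -> f | c Start f; X -> c | f c X1; Y -> c f | Start; Z -> f W | c Z1; X1 -> eps | c; Z1 -> c | f Y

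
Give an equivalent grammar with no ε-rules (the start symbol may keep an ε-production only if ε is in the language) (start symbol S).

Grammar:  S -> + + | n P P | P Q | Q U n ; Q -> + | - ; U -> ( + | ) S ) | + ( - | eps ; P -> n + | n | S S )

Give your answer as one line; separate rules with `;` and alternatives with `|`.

Nullable set = {U}.
ε ∉ L(G), so no ε-production is kept.
For each production, add variants omitting each subset of nullable occurrences: S → Q U n gives Q U n | Q n.

S -> + + | n P P | P Q | Q U n | Q n; Q -> + | -; U -> ( + | ) S ) | + ( -; P -> n + | n | S S )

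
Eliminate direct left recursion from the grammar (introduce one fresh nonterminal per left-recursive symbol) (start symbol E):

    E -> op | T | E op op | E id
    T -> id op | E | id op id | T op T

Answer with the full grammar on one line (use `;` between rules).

Directly left-recursive nonterminals: E, T.
For E: α = {op op, id}, β = {op, T}. Rewrite as E → β E' and E' → α E' | ε.
For T: α = {op T}, β = {id op, E, id op id}. Rewrite as T → β T' and T' → α T' | ε.

E -> op E' | T E'; T -> id op T' | E T' | id op id T'; E' -> op op E' | id E' | ε; T' -> op T T' | ε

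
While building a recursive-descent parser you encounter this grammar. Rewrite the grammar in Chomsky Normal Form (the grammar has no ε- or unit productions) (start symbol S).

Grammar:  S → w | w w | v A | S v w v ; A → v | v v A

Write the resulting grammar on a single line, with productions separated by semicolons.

S → w | X1 X1 | X2 A | S Y1; A → v | X2 Y3; X1 → w; X2 → v; Y1 → X2 Y2; Y2 → X1 X2; Y3 → X2 A

Introduce a nonterminal for each terminal appearing in a rule of length ≥ 2: X1 → w, X2 → v.
Binarize each right-hand side of length ≥ 3 by chaining fresh nonterminals (Y1, Y2, …): affected rules were S → S X2 X1 X2; A → X2 X2 A.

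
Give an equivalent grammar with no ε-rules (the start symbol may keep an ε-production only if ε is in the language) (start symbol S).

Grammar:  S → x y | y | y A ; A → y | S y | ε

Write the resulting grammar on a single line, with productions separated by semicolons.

Nullable set = {A}.
ε ∉ L(G), so no ε-production is kept.

S → x y | y | y A; A → y | S y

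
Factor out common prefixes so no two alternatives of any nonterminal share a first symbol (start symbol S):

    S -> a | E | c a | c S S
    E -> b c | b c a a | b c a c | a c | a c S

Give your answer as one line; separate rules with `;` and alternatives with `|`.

S has alternatives sharing prefix 'c': factor to S → c S' with S' → a | S S.
E has alternatives sharing prefix 'b c': factor to E → b c E' with E' → ε | a a | a c.
E has alternatives sharing prefix 'a c': factor to E → a c E'' with E'' → ε | S.
E' has alternatives sharing prefix 'a': factor to E' → a E''' with E''' → a | c.

S -> a | E | c S'; E -> b c E' | a c E''; S' -> a | S S; E' -> ε | a E'''; E'' -> ε | S; E''' -> a | c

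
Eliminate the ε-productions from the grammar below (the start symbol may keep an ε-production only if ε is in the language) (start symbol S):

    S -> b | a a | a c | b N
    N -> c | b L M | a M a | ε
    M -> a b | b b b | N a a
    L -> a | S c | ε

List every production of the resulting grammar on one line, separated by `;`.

S -> b | a a | a c | b N; N -> c | b L M | b M | a M a; M -> a b | b b b | N a a | a a; L -> a | S c

The nullable symbols are {L, N}.
ε ∉ L(G), so no ε-production is kept.
For each production, add variants omitting each subset of nullable occurrences: N → b L M gives b L M | b M. M → N a a gives N a a | a a.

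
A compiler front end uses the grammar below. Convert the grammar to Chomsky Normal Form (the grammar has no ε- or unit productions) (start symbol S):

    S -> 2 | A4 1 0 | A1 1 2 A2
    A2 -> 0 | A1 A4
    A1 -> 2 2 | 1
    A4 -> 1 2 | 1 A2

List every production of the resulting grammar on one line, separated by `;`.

S -> 2 | A4 Y1 | A1 Y2; A2 -> 0 | A1 A4; A1 -> X3 X3 | 1; A4 -> X1 X3 | X1 A2; X1 -> 1; X2 -> 0; X3 -> 2; Y1 -> X1 X2; Y2 -> X1 Y3; Y3 -> X3 A2

Introduce a nonterminal for each terminal appearing in a rule of length ≥ 2: X1 → 1, X2 → 0, X3 → 2.
Binarize each right-hand side of length ≥ 3 by chaining fresh nonterminals (Y1, Y2, …): affected rules were S → A4 X1 X2; S → A1 X1 X3 A2.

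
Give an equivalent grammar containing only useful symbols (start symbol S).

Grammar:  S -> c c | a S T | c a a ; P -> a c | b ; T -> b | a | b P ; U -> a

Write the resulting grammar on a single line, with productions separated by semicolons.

Generating nonterminals: {P, S, T, U}.
Reachable from S after that: {P, S, T}.
Removed useless symbols: {U} and every production mentioning them.

S -> c c | a S T | c a a; P -> a c | b; T -> b | a | b P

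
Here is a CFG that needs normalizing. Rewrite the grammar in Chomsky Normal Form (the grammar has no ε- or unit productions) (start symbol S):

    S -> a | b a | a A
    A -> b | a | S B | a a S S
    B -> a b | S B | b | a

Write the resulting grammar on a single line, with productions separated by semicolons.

S -> a | X1 X2 | X2 A; A -> b | a | S B | X2 Y1; B -> X2 X1 | S B | b | a; X1 -> b; X2 -> a; Y1 -> X2 Y2; Y2 -> S S

Introduce a nonterminal for each terminal appearing in a rule of length ≥ 2: X1 → b, X2 → a.
Binarize each right-hand side of length ≥ 3 by chaining fresh nonterminals (Y1, Y2, …): affected rules were A → X2 X2 S S.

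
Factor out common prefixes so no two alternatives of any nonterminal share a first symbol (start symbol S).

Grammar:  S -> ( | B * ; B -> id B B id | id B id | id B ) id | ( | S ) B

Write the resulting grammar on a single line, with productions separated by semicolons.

S -> ( | B *; B -> ( | S ) B | id B B'; B' -> B id | id | ) id

B has alternatives sharing prefix 'id B': factor to B → id B B' with B' → B id | id | ) id.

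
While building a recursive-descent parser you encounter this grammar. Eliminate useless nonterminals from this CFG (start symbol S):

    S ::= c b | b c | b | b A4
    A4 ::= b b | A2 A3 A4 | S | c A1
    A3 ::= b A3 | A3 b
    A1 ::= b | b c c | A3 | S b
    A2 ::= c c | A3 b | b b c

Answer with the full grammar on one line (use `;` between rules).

Generating nonterminals: {A1, A2, A4, S}.
Reachable from S after that: {A1, A4, S}.
Removed useless symbols: {A2, A3} and every production mentioning them.

S ::= c b | b c | b | b A4; A4 ::= b b | S | c A1; A1 ::= b | b c c | S b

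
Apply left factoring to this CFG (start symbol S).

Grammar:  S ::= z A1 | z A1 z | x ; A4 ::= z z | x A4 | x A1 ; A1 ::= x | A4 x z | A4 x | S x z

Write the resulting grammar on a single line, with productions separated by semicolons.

S ::= x | z A1 S'; A4 ::= z z | x A4'; A1 ::= x | S x z | A4 x A1'; S' ::= eps | z; A4' ::= A4 | A1; A1' ::= z | eps

S has alternatives sharing prefix 'z A1': factor to S → z A1 S' with S' → ε | z.
A4 has alternatives sharing prefix 'x': factor to A4 → x A4' with A4' → A4 | A1.
A1 has alternatives sharing prefix 'A4 x': factor to A1 → A4 x A1' with A1' → z | ε.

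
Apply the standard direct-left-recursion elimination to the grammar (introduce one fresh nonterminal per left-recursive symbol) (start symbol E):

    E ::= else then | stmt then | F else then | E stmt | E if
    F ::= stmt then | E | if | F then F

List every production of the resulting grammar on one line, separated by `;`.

E, F are directly left-recursive.
For E: α = {stmt, if}, β = {else then, stmt then, F else then}. Rewrite as E → β E' and E' → α E' | ε.
For F: α = {then F}, β = {stmt then, E, if}. Rewrite as F → β F' and F' → α F' | ε.

E ::= else then E' | stmt then E' | F else then E'; F ::= stmt then F' | E F' | if F'; E' ::= stmt E' | if E' | ε; F' ::= then F F' | ε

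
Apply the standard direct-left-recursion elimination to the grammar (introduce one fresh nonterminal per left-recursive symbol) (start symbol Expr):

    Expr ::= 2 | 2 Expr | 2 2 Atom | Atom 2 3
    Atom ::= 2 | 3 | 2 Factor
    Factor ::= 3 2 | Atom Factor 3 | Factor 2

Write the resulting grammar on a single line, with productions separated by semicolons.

Expr ::= 2 | 2 Expr | 2 2 Atom | Atom 2 3; Atom ::= 2 | 3 | 2 Factor; Factor ::= 3 2 Factor1 | Atom Factor 3 Factor1; Factor1 ::= 2 Factor1 | ε

Directly left-recursive nonterminal: Factor.
For Factor: α = {2}, β = {3 2, Atom Factor 3}. Rewrite as Factor → β Factor1 and Factor1 → α Factor1 | ε.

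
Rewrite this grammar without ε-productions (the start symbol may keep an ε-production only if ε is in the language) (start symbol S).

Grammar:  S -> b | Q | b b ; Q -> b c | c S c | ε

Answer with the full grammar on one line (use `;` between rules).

S -> b | Q | b b | ε; Q -> b c | c S c | c c

The nullable symbols are {Q, S}.
ε ∈ L(G) since S is nullable, so keep S → ε.
Add the nullable-subset variants: Q → c S c gives c S c | c c.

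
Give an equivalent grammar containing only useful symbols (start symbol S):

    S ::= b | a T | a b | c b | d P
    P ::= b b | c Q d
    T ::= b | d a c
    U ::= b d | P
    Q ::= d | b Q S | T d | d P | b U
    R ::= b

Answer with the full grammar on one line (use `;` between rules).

Generating nonterminals: {P, Q, R, S, T, U}.
Reachable from S after that: {P, Q, S, T, U}.
Removed useless symbols: {R} and every production mentioning them.

S ::= b | a T | a b | c b | d P; P ::= b b | c Q d; T ::= b | d a c; U ::= b d | P; Q ::= d | b Q S | T d | d P | b U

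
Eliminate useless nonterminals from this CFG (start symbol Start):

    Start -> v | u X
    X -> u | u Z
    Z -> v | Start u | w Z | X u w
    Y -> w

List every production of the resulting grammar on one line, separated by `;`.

Start -> v | u X; X -> u | u Z; Z -> v | Start u | w Z | X u w

Generating nonterminals: {Start, X, Y, Z}.
Reachable from Start after that: {Start, X, Z}.
Removed useless symbols: {Y} and every production mentioning them.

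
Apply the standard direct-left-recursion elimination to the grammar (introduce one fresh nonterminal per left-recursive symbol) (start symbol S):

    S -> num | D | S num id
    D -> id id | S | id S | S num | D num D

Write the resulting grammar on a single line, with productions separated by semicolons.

S -> num S' | D S'; D -> id id D' | S D' | id S D' | S num D'; S' -> num id S' | ε; D' -> num D D' | ε

Directly left-recursive nonterminals: S, D.
For S: α = {num id}, β = {num, D}. Rewrite as S → β S' and S' → α S' | ε.
For D: α = {num D}, β = {id id, S, id S, S num}. Rewrite as D → β D' and D' → α D' | ε.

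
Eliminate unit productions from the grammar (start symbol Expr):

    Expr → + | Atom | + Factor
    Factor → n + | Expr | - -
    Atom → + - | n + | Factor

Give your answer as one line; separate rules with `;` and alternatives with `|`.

Unit pairs: Atom ⇒* {Expr, Factor}; Expr ⇒* {Atom, Factor}; Factor ⇒* {Atom, Expr}.
For each unit pair (A, B), copy every non-unit production of B to A, then drop all unit productions.

Expr → + - | n + | - - | + | + Factor; Factor → + - | n + | - - | + | + Factor; Atom → + - | n + | - - | + | + Factor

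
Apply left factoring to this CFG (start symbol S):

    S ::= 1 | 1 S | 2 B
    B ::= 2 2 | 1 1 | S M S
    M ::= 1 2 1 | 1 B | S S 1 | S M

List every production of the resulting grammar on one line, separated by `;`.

S ::= 2 B | 1 S'; B ::= 2 2 | 1 1 | S M S; M ::= 1 M' | S M''; S' ::= eps | S; M' ::= 2 1 | B; M'' ::= S 1 | M

S has alternatives sharing prefix '1': factor to S → 1 S' with S' → ε | S.
M has alternatives sharing prefix '1': factor to M → 1 M' with M' → 2 1 | B.
M has alternatives sharing prefix 'S': factor to M → S M'' with M'' → S 1 | M.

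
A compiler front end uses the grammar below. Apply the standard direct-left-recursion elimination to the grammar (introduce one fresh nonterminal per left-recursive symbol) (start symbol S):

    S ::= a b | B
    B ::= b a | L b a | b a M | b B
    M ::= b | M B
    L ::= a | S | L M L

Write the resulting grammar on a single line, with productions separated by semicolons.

S ::= a b | B; B ::= b a | L b a | b a M | b B; M ::= b M'; L ::= a L' | S L'; M' ::= B M' | ε; L' ::= M L L' | ε

Directly left-recursive nonterminals: M, L.
For M: α = {B}, β = {b}. Rewrite as M → β M' and M' → α M' | ε.
For L: α = {M L}, β = {a, S}. Rewrite as L → β L' and L' → α L' | ε.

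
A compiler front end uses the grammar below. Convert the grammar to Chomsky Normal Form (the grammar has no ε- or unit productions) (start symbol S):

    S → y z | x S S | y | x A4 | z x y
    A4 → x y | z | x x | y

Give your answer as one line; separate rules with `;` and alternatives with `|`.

Introduce a nonterminal for each terminal appearing in a rule of length ≥ 2: X1 → y, X2 → z, X3 → x.
Binarize each right-hand side of length ≥ 3 by chaining fresh nonterminals (Y1, Y2, …): affected rules were S → X3 S S; S → X2 X3 X1.

S → X1 X2 | X3 Y1 | y | X3 A4 | X2 Y2; A4 → X3 X1 | z | X3 X3 | y; X1 → y; X2 → z; X3 → x; Y1 → S S; Y2 → X3 X1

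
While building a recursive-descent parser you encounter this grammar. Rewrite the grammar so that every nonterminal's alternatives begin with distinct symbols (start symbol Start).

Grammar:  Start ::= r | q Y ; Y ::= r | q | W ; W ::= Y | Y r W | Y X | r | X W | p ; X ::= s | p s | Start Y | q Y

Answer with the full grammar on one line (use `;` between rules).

Start ::= r | q Y; Y ::= r | q | W; W ::= r | X W | p | Y W1; X ::= s | p s | Start Y | q Y; W1 ::= ε | r W | X

W has alternatives sharing prefix 'Y': factor to W → Y W1 with W1 → ε | r W | X.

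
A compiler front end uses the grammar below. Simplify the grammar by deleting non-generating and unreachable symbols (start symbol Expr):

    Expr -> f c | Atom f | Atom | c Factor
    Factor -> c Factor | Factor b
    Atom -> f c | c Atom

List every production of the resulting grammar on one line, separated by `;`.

Generating nonterminals: {Atom, Expr}.
Reachable from Expr after that: {Atom, Expr}.
Removed useless symbols: {Factor} and every production mentioning them.

Expr -> f c | Atom f | Atom; Atom -> f c | c Atom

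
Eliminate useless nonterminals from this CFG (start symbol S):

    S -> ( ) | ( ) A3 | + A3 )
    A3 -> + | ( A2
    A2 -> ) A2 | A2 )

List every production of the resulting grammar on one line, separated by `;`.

Generating nonterminals: {A3, S}.
Reachable from S after that: {A3, S}.
Removed useless symbols: {A2} and every production mentioning them.

S -> ( ) | ( ) A3 | + A3 ); A3 -> +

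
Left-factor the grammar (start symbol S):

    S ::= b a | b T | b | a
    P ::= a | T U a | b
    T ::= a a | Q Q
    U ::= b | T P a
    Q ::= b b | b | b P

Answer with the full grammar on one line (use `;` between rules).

S has alternatives sharing prefix 'b': factor to S → b S' with S' → a | T | ε.
Q has alternatives sharing prefix 'b': factor to Q → b Q' with Q' → b | ε | P.

S ::= a | b S'; P ::= a | T U a | b; T ::= a a | Q Q; U ::= b | T P a; Q ::= b Q'; S' ::= a | T | ε; Q' ::= b | ε | P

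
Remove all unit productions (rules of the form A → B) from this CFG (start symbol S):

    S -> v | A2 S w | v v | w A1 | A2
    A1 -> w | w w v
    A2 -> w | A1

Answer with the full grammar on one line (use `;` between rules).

S -> w | w w v | v | A2 S w | v v | w A1; A1 -> w | w w v; A2 -> w | w w v

Unit pairs: A2 ⇒* {A1}; S ⇒* {A1, A2}.
For each unit pair (A, B), copy every non-unit production of B to A, then drop all unit productions.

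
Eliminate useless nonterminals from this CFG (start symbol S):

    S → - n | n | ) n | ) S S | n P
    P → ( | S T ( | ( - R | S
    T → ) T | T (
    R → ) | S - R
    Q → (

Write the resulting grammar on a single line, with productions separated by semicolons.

S → - n | n | ) n | ) S S | n P; P → ( | ( - R | S; R → ) | S - R

Generating nonterminals: {P, Q, R, S}.
Reachable from S after that: {P, R, S}.
Removed useless symbols: {Q, T} and every production mentioning them.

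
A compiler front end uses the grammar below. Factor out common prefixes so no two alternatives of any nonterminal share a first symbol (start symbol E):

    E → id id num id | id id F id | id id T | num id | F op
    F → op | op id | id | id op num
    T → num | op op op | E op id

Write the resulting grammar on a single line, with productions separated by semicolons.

E has alternatives sharing prefix 'id id': factor to E → id id E' with E' → num id | F id | T.
F has alternatives sharing prefix 'op': factor to F → op F' with F' → ε | id.
F has alternatives sharing prefix 'id': factor to F → id F'' with F'' → ε | op num.

E → num id | F op | id id E'; F → op F' | id F''; T → num | op op op | E op id; E' → num id | F id | T; F' → ε | id; F'' → ε | op num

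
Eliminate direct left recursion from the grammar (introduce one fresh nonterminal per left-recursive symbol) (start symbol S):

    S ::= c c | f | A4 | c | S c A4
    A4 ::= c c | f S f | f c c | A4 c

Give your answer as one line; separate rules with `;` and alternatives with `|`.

S, A4 are directly left-recursive.
For S: α = {c A4}, β = {c c, f, A4, c}. Rewrite as S → β S' and S' → α S' | ε.
For A4: α = {c}, β = {c c, f S f, f c c}. Rewrite as A4 → β A4' and A4' → α A4' | ε.

S ::= c c S' | f S' | A4 S' | c S'; A4 ::= c c A4' | f S f A4' | f c c A4'; S' ::= c A4 S' | eps; A4' ::= c A4' | eps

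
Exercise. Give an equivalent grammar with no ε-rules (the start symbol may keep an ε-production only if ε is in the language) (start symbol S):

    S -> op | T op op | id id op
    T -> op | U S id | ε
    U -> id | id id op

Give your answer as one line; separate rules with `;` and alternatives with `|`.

S -> op | T op op | op op | id id op; T -> op | U S id; U -> id | id id op

Nullable nonterminals: {T}.
ε ∉ L(G), so no ε-production is kept.
For each production, add variants omitting each subset of nullable occurrences: S → T op op gives T op op | op op.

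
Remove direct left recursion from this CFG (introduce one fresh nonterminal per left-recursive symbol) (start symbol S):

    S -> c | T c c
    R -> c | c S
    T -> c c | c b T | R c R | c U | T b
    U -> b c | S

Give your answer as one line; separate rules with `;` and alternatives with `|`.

T is directly left-recursive.
For T: α = {b}, β = {c c, c b T, R c R, c U}. Rewrite as T → β T' and T' → α T' | ε.

S -> c | T c c; R -> c | c S; T -> c c T' | c b T T' | R c R T' | c U T'; U -> b c | S; T' -> b T' | ε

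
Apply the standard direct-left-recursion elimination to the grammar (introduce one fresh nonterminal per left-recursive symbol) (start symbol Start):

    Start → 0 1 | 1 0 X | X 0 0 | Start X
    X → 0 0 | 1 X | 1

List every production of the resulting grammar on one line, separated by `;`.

Directly left-recursive nonterminal: Start.
For Start: α = {X}, β = {0 1, 1 0 X, X 0 0}. Rewrite as Start → β Start1 and Start1 → α Start1 | ε.

Start → 0 1 Start1 | 1 0 X Start1 | X 0 0 Start1; X → 0 0 | 1 X | 1; Start1 → X Start1 | ε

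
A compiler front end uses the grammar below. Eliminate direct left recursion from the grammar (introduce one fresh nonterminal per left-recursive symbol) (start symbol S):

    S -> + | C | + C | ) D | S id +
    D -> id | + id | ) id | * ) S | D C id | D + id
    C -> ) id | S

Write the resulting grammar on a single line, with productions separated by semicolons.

S -> + S' | C S' | + C S' | ) D S'; D -> id D' | + id D' | ) id D' | * ) S D'; C -> ) id | S; S' -> id + S' | epsilon; D' -> C id D' | + id D' | epsilon

S, D are directly left-recursive.
For S: α = {id +}, β = {+, C, + C, ) D}. Rewrite as S → β S' and S' → α S' | ε.
For D: α = {C id, + id}, β = {id, + id, ) id, * ) S}. Rewrite as D → β D' and D' → α D' | ε.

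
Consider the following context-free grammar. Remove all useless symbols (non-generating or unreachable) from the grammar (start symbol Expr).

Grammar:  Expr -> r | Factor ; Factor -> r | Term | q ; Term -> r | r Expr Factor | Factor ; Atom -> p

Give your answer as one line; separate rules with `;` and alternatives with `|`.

Expr -> r | Factor; Factor -> r | Term | q; Term -> r | r Expr Factor | Factor

Generating nonterminals: {Atom, Expr, Factor, Term}.
Reachable from Expr after that: {Expr, Factor, Term}.
Removed useless symbols: {Atom} and every production mentioning them.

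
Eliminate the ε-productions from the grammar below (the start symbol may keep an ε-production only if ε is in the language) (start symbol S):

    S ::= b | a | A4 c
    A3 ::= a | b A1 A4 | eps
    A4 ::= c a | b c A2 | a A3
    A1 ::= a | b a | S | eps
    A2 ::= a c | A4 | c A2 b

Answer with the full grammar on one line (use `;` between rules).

The nullable symbols are {A1, A3}.
ε ∉ L(G), so no ε-production is kept.
Add the nullable-subset variants: A3 → b A1 A4 gives b A1 A4 | b A4. A4 → a A3 gives a A3 | a.

S ::= b | a | A4 c; A3 ::= a | b A1 A4 | b A4; A4 ::= c a | b c A2 | a A3 | a; A1 ::= a | b a | S; A2 ::= a c | A4 | c A2 b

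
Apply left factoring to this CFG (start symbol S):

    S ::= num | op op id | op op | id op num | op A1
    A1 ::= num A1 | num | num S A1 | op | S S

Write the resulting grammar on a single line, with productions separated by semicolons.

S has alternatives sharing prefix 'op': factor to S → op S' with S' → op id | op | A1.
A1 has alternatives sharing prefix 'num': factor to A1 → num A1' with A1' → A1 | ε | S A1.
S' has alternatives sharing prefix 'op': factor to S' → op S'' with S'' → id | ε.

S ::= num | id op num | op S'; A1 ::= op | S S | num A1'; S' ::= A1 | op S''; A1' ::= A1 | ε | S A1; S'' ::= id | ε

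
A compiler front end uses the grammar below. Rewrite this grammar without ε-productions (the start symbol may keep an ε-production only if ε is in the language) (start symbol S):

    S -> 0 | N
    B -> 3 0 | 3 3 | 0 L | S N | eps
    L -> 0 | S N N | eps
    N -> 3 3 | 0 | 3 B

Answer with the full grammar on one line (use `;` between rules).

Nullable set = {B, L}.
ε ∉ L(G), so no ε-production is kept.
For each production, add variants omitting each subset of nullable occurrences: B → 0 L gives 0 L | 0. N → 3 B gives 3 B | 3.

S -> 0 | N; B -> 3 0 | 3 3 | 0 L | 0 | S N; L -> 0 | S N N; N -> 3 3 | 0 | 3 B | 3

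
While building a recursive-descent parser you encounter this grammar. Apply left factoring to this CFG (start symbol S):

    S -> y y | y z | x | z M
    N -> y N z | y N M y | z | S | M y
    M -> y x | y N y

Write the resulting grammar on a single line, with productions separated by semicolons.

S has alternatives sharing prefix 'y': factor to S → y S' with S' → y | z.
N has alternatives sharing prefix 'y N': factor to N → y N N' with N' → z | M y.
M has alternatives sharing prefix 'y': factor to M → y M' with M' → x | N y.

S -> x | z M | y S'; N -> z | S | M y | y N N'; M -> y M'; S' -> y | z; N' -> z | M y; M' -> x | N y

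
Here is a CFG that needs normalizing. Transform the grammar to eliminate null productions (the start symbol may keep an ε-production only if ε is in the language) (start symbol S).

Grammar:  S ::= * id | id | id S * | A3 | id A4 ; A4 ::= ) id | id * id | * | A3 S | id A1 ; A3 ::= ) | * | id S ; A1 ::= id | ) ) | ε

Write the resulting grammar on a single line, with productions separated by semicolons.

S ::= * id | id | id S * | A3 | id A4; A4 ::= ) id | id * id | * | A3 S | id A1 | id; A3 ::= ) | * | id S; A1 ::= id | ) )

Nullable set = {A1}.
ε ∉ L(G), so no ε-production is kept.
Add the nullable-subset variants: A4 → id A1 gives id A1 | id.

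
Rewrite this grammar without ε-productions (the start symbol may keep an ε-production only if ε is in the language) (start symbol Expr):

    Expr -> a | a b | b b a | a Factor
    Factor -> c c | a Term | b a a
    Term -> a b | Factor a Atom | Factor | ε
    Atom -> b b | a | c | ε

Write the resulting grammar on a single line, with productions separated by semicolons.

Expr -> a | a b | b b a | a Factor; Factor -> c c | a Term | a | b a a; Term -> a b | Factor a Atom | Factor a | Factor; Atom -> b b | a | c

Nullable set = {Atom, Term}.
ε ∉ L(G), so no ε-production is kept.
Add the nullable-subset variants: Factor → a Term gives a Term | a. Term → Factor a Atom gives Factor a Atom | Factor a.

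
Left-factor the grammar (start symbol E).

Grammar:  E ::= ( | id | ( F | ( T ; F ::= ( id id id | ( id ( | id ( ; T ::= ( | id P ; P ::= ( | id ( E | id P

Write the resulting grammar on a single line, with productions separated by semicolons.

E ::= id | ( E'; F ::= id ( | ( id F'; T ::= ( | id P; P ::= ( | id P'; E' ::= epsilon | F | T; F' ::= id id | (; P' ::= ( E | P

E has alternatives sharing prefix '(': factor to E → ( E' with E' → ε | F | T.
F has alternatives sharing prefix '( id': factor to F → ( id F' with F' → id id | (.
P has alternatives sharing prefix 'id': factor to P → id P' with P' → ( E | P.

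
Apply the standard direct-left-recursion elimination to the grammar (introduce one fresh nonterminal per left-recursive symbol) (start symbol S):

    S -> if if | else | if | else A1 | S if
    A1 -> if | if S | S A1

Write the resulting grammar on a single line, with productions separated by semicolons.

Left recursion appears on S.
For S: α = {if}, β = {if if, else, if, else A1}. Rewrite as S → β S' and S' → α S' | ε.

S -> if if S' | else S' | if S' | else A1 S'; A1 -> if | if S | S A1; S' -> if S' | ε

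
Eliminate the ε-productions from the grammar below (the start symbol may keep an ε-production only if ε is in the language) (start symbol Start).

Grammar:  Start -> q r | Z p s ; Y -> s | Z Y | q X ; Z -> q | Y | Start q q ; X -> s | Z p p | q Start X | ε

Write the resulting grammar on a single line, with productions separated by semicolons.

Start -> q r | Z p s; Y -> s | Z Y | q X | q; Z -> q | Y | Start q q; X -> s | Z p p | q Start X | q Start

Nullable nonterminals: {X}.
ε ∉ L(G), so no ε-production is kept.
For each production, add variants omitting each subset of nullable occurrences: Y → q X gives q X | q. X → q Start X gives q Start X | q Start.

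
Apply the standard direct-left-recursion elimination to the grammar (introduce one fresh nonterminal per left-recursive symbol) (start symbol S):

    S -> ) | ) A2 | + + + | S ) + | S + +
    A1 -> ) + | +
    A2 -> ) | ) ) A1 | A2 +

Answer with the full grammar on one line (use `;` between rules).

S -> ) S' | ) A2 S' | + + + S'; A1 -> ) + | +; A2 -> ) A2' | ) ) A1 A2'; S' -> ) + S' | + + S' | ε; A2' -> + A2' | ε

S, A2 are directly left-recursive.
For S: α = {) +, + +}, β = {), ) A2, + + +}. Rewrite as S → β S' and S' → α S' | ε.
For A2: α = {+}, β = {), ) ) A1}. Rewrite as A2 → β A2' and A2' → α A2' | ε.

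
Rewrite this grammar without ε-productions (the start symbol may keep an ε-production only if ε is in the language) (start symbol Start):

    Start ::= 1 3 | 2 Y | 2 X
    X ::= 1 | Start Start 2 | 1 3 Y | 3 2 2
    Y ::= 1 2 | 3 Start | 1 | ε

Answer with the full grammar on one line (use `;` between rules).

Nullable nonterminals: {Y}.
ε ∉ L(G), so no ε-production is kept.
Add the nullable-subset variants: Start → 2 Y gives 2 Y | 2. X → 1 3 Y gives 1 3 Y | 1 3.

Start ::= 1 3 | 2 Y | 2 | 2 X; X ::= 1 | Start Start 2 | 1 3 Y | 1 3 | 3 2 2; Y ::= 1 2 | 3 Start | 1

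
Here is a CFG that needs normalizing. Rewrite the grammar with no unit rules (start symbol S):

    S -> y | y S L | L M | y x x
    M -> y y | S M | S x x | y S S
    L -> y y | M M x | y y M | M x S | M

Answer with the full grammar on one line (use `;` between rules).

S -> y | y S L | L M | y x x; M -> y y | S M | S x x | y S S; L -> y y | M M x | y y M | M x S | S M | S x x | y S S

Unit pairs: L ⇒* {M}.
Replace each nonterminal's rules with the union of the non-unit rules of every nonterminal it unit-derives.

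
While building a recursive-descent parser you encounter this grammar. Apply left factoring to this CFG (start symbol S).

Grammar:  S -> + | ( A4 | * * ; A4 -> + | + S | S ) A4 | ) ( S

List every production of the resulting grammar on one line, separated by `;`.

A4 has alternatives sharing prefix '+': factor to A4 → + A4' with A4' → ε | S.

S -> + | ( A4 | * *; A4 -> S ) A4 | ) ( S | + A4'; A4' -> ε | S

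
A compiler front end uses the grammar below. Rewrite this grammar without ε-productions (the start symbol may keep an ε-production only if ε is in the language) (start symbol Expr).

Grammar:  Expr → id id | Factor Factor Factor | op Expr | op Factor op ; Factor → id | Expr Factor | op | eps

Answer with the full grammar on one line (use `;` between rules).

Nullable set = {Expr, Factor}.
ε ∈ L(G) since Expr is nullable, so keep Expr → ε.
Add the nullable-subset variants: Expr → Factor Factor Factor gives Factor Factor Factor | Factor Factor | Factor. Expr → op Expr gives op Expr | op. Expr → op Factor op gives op Factor op | op op. Factor → Expr Factor gives Expr Factor | Expr.

Expr → id id | Factor Factor Factor | Factor Factor | Factor | op Expr | op | op Factor op | op op | ε; Factor → id | Expr Factor | Expr | op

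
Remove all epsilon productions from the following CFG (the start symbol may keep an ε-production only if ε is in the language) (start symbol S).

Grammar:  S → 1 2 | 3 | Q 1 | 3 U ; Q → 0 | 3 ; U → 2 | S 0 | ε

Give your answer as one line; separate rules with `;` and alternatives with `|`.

Nullable nonterminals: {U}.
ε ∉ L(G), so no ε-production is kept.

S → 1 2 | 3 | Q 1 | 3 U; Q → 0 | 3; U → 2 | S 0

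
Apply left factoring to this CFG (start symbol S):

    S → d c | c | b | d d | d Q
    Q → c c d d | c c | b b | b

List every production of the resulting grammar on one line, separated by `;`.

S → c | b | d S'; Q → c c Q' | b Q''; S' → c | d | Q; Q' → d d | ε; Q'' → b | ε

S has alternatives sharing prefix 'd': factor to S → d S' with S' → c | d | Q.
Q has alternatives sharing prefix 'c c': factor to Q → c c Q' with Q' → d d | ε.
Q has alternatives sharing prefix 'b': factor to Q → b Q'' with Q'' → b | ε.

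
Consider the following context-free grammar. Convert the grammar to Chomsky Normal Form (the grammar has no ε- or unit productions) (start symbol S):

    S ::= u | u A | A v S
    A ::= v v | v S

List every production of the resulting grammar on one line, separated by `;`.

S ::= u | X1 A | A Y1; A ::= X2 X2 | X2 S; X1 ::= u; X2 ::= v; Y1 ::= X2 S

Introduce a nonterminal for each terminal appearing in a rule of length ≥ 2: X1 → u, X2 → v.
Binarize each right-hand side of length ≥ 3 by chaining fresh nonterminals (Y1, Y2, …): affected rules were S → A X2 S.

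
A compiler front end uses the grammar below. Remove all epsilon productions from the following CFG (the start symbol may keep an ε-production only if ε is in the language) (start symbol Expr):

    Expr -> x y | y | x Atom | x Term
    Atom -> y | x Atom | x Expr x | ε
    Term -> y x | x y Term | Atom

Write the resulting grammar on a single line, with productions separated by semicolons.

Expr -> x y | y | x Atom | x | x Term; Atom -> y | x Atom | x | x Expr x; Term -> y x | x y Term | x y | Atom

Nullable set = {Atom, Term}.
ε ∉ L(G), so no ε-production is kept.
Add the nullable-subset variants: Expr → x Atom gives x Atom | x. Atom → x Atom gives x Atom | x. Term → x y Term gives x y Term | x y.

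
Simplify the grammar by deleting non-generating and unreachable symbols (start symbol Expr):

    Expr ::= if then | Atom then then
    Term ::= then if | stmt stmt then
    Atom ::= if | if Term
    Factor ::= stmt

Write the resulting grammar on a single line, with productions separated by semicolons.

Generating nonterminals: {Atom, Expr, Factor, Term}.
Reachable from Expr after that: {Atom, Expr, Term}.
Removed useless symbols: {Factor} and every production mentioning them.

Expr ::= if then | Atom then then; Term ::= then if | stmt stmt then; Atom ::= if | if Term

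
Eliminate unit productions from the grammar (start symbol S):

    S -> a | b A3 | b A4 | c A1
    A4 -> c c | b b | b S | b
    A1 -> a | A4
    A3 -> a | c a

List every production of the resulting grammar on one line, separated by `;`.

Unit pairs: A1 ⇒* {A4}.
For every A with A ⇒* B via unit rules, add B's non-unit alternatives to A; then delete every rule of the form X → Y.

S -> a | b A3 | b A4 | c A1; A4 -> c c | b b | b S | b; A1 -> c c | b b | b S | b | a; A3 -> a | c a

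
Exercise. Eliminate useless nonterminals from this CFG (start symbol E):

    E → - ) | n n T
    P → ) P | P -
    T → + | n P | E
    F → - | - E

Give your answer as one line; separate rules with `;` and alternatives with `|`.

Generating nonterminals: {E, F, T}.
Reachable from E after that: {E, T}.
Removed useless symbols: {F, P} and every production mentioning them.

E → - ) | n n T; T → + | E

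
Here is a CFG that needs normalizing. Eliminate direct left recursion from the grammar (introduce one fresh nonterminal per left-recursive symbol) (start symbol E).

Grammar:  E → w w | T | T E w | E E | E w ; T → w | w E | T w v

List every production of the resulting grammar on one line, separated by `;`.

E → w w E' | T E' | T E w E'; T → w T' | w E T'; E' → E E' | w E' | ε; T' → w v T' | ε

Left recursion appears on E, T.
For E: α = {E, w}, β = {w w, T, T E w}. Rewrite as E → β E' and E' → α E' | ε.
For T: α = {w v}, β = {w, w E}. Rewrite as T → β T' and T' → α T' | ε.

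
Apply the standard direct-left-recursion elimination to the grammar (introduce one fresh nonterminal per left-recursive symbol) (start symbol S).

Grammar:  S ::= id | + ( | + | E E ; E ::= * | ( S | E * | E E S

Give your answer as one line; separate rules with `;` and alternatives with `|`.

Left recursion appears on E.
For E: α = {*, E S}, β = {*, ( S}. Rewrite as E → β E' and E' → α E' | ε.

S ::= id | + ( | + | E E; E ::= * E' | ( S E'; E' ::= * E' | E S E' | ε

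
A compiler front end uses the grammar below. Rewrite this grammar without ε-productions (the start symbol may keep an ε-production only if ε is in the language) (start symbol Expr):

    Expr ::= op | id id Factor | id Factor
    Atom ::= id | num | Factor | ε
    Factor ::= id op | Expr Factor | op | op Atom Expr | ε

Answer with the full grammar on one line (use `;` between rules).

Expr ::= op | id id Factor | id id | id Factor | id; Atom ::= id | num | Factor; Factor ::= id op | Expr Factor | Expr | op | op Atom Expr | op Expr

Nullable nonterminals: {Atom, Factor}.
ε ∉ L(G), so no ε-production is kept.
For each production, add variants omitting each subset of nullable occurrences: Expr → id id Factor gives id id Factor | id id. Expr → id Factor gives id Factor | id. Factor → Expr Factor gives Expr Factor | Expr. Factor → op Atom Expr gives op Atom Expr | op Expr.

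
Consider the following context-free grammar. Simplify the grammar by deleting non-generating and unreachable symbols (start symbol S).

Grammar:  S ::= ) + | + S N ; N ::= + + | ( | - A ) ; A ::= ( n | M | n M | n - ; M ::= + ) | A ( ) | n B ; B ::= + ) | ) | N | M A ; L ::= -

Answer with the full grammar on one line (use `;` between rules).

Generating nonterminals: {A, B, L, M, N, S}.
Reachable from S after that: {A, B, M, N, S}.
Removed useless symbols: {L} and every production mentioning them.

S ::= ) + | + S N; N ::= + + | ( | - A ); A ::= ( n | M | n M | n -; M ::= + ) | A ( ) | n B; B ::= + ) | ) | N | M A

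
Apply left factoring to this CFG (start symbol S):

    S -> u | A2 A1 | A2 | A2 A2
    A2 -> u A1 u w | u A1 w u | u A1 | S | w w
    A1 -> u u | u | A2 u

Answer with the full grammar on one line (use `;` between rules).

S -> u | A2 S'; A2 -> S | w w | u A1 A2'; A1 -> A2 u | u A1'; S' -> A1 | ε | A2; A2' -> u w | w u | ε; A1' -> u | ε

S has alternatives sharing prefix 'A2': factor to S → A2 S' with S' → A1 | ε | A2.
A2 has alternatives sharing prefix 'u A1': factor to A2 → u A1 A2' with A2' → u w | w u | ε.
A1 has alternatives sharing prefix 'u': factor to A1 → u A1' with A1' → u | ε.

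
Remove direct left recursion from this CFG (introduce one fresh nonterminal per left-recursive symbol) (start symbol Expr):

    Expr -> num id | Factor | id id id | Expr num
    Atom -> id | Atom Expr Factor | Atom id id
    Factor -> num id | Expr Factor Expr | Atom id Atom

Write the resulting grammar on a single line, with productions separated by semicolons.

Expr, Atom are directly left-recursive.
For Expr: α = {num}, β = {num id, Factor, id id id}. Rewrite as Expr → β Expr1 and Expr1 → α Expr1 | ε.
For Atom: α = {Expr Factor, id id}, β = {id}. Rewrite as Atom → β Atom1 and Atom1 → α Atom1 | ε.

Expr -> num id Expr1 | Factor Expr1 | id id id Expr1; Atom -> id Atom1; Factor -> num id | Expr Factor Expr | Atom id Atom; Expr1 -> num Expr1 | ε; Atom1 -> Expr Factor Atom1 | id id Atom1 | ε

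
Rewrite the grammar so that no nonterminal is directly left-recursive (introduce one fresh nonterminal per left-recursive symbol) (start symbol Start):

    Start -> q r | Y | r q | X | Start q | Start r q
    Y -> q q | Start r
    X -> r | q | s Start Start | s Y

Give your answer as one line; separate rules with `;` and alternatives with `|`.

Directly left-recursive nonterminal: Start.
For Start: α = {q, r q}, β = {q r, Y, r q, X}. Rewrite as Start → β Start1 and Start1 → α Start1 | ε.

Start -> q r Start1 | Y Start1 | r q Start1 | X Start1; Y -> q q | Start r; X -> r | q | s Start Start | s Y; Start1 -> q Start1 | r q Start1 | ε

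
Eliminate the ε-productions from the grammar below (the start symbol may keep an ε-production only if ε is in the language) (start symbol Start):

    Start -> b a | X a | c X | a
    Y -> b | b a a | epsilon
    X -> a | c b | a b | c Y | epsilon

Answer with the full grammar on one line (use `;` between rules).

Start -> b a | X a | a | c X | c; Y -> b | b a a; X -> a | c b | a b | c Y | c

Nullable set = {X, Y}.
ε ∉ L(G), so no ε-production is kept.
Add the nullable-subset variants: Start → X a gives X a | a. Start → c X gives c X | c. X → c Y gives c Y | c.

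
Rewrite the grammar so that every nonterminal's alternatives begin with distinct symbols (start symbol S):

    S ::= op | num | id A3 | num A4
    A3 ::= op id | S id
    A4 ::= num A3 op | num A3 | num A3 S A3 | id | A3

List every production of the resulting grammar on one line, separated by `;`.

S has alternatives sharing prefix 'num': factor to S → num S' with S' → ε | A4.
A4 has alternatives sharing prefix 'num A3': factor to A4 → num A3 A4' with A4' → op | ε | S A3.

S ::= op | id A3 | num S'; A3 ::= op id | S id; A4 ::= id | A3 | num A3 A4'; S' ::= ε | A4; A4' ::= op | ε | S A3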